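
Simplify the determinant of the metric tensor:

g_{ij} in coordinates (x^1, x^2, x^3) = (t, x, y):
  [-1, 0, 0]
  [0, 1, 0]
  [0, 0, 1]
Diagonal metric: det(g) = g_{11}·g_{22}·g_{33}
= (-1)·(1)·(1)
det(g) = -1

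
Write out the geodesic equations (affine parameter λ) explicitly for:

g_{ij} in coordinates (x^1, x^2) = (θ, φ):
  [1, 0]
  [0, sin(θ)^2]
Geodesic equation: d^2x^k/dλ^2 + Γ^k_{ij} (dx^i/dλ)(dx^j/dλ) = 0.
Non-zero Christoffel symbols:
Γ^θ_{φ φ} = -sin(2*θ)/2
Γ^φ_{θ φ} = 1/tan(θ)
Substituting (the symmetric pair Γ^k_{ij}, Γ^k_{ji} combines into a factor 2):
d^2θ/dλ^2 - (sin(2*θ)/2) (dφ/dλ)^2 = 0
d^2φ/dλ^2 + (2/tan(θ)) (dθ/dλ)(dφ/dλ) = 0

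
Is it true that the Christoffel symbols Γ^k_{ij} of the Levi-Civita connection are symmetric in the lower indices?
The Levi-Civita connection is torsion-free, which is exactly Γ^k_{ij} = Γ^k_{ji}.
Yes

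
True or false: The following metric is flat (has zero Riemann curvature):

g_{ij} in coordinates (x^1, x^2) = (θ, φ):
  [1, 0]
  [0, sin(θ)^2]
Non-zero Christoffel symbols:
Γ^θ_{φ φ} = -sin(2*θ)/2
Γ^φ_{θ φ} = 1/tan(θ)
Ricci tensor: R_{θθ} = 1, R_{θφ} = 0, R_{φφ} = sin(θ)^2
The Ricci tensor is non-zero, so the Riemann tensor is non-zero: not flat.
False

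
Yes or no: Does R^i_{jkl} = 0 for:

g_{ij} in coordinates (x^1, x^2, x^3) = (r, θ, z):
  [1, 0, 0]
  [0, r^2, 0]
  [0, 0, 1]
Non-zero Christoffel symbols:
Γ^r_{θ θ} = -r
Γ^θ_{r θ} = 1/r
Ricci tensor: R_{rr} = 0, R_{rθ} = 0, R_{rz} = 0, R_{θθ} = 0, R_{θz} = 0, R_{zz} = 0
All R_{ij} vanish; in 3 dimensions the Riemann tensor is fully determined by the Ricci tensor, so R^i_{jkl} = 0: the metric is flat (curvilinear coordinates on flat space).
Yes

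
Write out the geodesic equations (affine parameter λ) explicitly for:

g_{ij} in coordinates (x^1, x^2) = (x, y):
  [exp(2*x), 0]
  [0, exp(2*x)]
Geodesic equation: d^2x^k/dλ^2 + Γ^k_{ij} (dx^i/dλ)(dx^j/dλ) = 0.
Non-zero Christoffel symbols:
Γ^x_{x x} = 1
Γ^x_{y y} = -1
Γ^y_{x y} = 1
Substituting (the symmetric pair Γ^k_{ij}, Γ^k_{ji} combines into a factor 2):
d^2x/dλ^2 + (dx/dλ)^2 - (dy/dλ)^2 = 0
d^2y/dλ^2 + 2 (dx/dλ)(dy/dλ) = 0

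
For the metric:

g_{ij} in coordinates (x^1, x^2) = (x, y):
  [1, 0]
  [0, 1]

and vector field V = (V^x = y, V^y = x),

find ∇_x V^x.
All Christoffel symbols are zero.
∇_x V^x = ∂_x V^x + Γ^x_{x j} V^j
  = (0) + (0)(y) + (0)(x)
  = 0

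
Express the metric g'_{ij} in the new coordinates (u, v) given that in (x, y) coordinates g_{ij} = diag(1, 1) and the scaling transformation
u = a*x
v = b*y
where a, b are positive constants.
Invert the transformation: x = u/a, y = v/b
g'_{ij} = (∂x^k/∂x'^i)(∂x^l/∂x'^j) g_{kl}; with g_{kl} = δ_{kl} this is Σ_k (∂x^k/∂x'^i)(∂x^k/∂x'^j).
Jacobian: ∂x/∂u = 1/a, ∂x/∂v = 0, ∂y/∂u = 0, ∂y/∂v = 1/b
g'_{uu} = (1/a)(1/a) + (0)(0) = 1/a^2
g'_{uv} = (1/a)(0) + (0)(1/b) = 0
g'_{vv} = (0)(0) + (1/b)(1/b) = 1/b^2
g'_{ij} = diag(1/a^2, 1/b^2)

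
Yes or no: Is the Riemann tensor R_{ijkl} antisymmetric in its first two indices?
R_{ijkl} = -R_{jikl} (follows from metric compatibility).
Yes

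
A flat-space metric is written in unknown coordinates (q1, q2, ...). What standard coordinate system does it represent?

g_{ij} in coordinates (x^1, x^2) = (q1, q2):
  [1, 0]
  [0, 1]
All components are constant and the metric is the identity, i.e. orthonormal rectilinear coordinates.
Cartesian (2D) coordinates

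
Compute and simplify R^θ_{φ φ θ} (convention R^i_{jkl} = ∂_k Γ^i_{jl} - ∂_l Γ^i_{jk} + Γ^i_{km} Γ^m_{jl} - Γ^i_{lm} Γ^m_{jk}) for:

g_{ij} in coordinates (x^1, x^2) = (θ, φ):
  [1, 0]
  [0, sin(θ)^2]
Non-zero Christoffel symbols (Γ^k_{ij} = Γ^k_{ji}):
Γ^θ_{φ φ} = -sin(2*θ)/2
Γ^φ_{θ φ} = 1/tan(θ)
R^θ_{φ φ θ} = ∂_φ Γ^θ_{φ θ} - ∂_θ Γ^θ_{φ φ} + Γ^θ_{φ m} Γ^m_{φ θ} - Γ^θ_{θ m} Γ^m_{φ φ}
  = (0) - (-cos(2*θ)) + (-cos(θ)^2) - (0) = -sin(θ)^2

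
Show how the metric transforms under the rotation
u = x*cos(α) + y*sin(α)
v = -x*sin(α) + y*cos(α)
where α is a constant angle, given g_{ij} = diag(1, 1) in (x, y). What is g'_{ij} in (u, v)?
Invert the transformation: x = u*cos(α) - v*sin(α), y = u*sin(α) + v*cos(α)
g'_{ij} = (∂x^k/∂x'^i)(∂x^l/∂x'^j) g_{kl}; with g_{kl} = δ_{kl} this is Σ_k (∂x^k/∂x'^i)(∂x^k/∂x'^j).
Jacobian: ∂x/∂u = cos(α), ∂x/∂v = -sin(α), ∂y/∂u = sin(α), ∂y/∂v = cos(α)
g'_{uu} = (cos(α))(cos(α)) + (sin(α))(sin(α)) = 1
g'_{uv} = (cos(α))(-sin(α)) + (sin(α))(cos(α)) = 0
g'_{vv} = (-sin(α))(-sin(α)) + (cos(α))(cos(α)) = 1
g'_{ij} = diag(1, 1)
The Euclidean metric is invariant under rotations.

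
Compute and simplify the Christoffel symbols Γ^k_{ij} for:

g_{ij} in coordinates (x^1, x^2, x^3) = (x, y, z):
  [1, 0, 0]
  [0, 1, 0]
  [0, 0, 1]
Using Γ^k_{ij} = (1/2) g^{km} (∂_i g_{mj} + ∂_j g_{mi} - ∂_m g_{ij}); the metric is diagonal, so only the m = k term contributes.
Every metric component is constant, so all ∂_m g_{ij} = 0 and every Christoffel symbol vanishes.
All Christoffel symbols are zero.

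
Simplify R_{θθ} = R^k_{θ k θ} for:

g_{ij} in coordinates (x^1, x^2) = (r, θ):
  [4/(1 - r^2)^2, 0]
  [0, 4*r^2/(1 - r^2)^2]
Non-zero Christoffel symbols (Γ^k_{ij} = Γ^k_{ji}):
Γ^r_{r r} = 2*r/(1 - r^2)
Γ^r_{θ θ} = (r^3 + r)/(r^2 - 1)
Γ^θ_{r θ} = (-r^2 - 1)/(r^3 - r)
R^r_{θ r θ} = ∂_r Γ^r_{θ θ} - ∂_θ Γ^r_{θ r} + Γ^r_{r m} Γ^m_{θ θ} - Γ^r_{θ m} Γ^m_{θ r}
  = ((r^4 - 4*r^2 - 1)/(r^2 - 1)^2) - (0) + (-2*r^2*(r^2 + 1)/(r^2 - 1)^2) - (-(r^2 + 1)^2/(r^2 - 1)^2) = -4*r^2/(r^2 - 1)^2
R^θ_{θ θ θ} = 0 (a repeated index in an antisymmetric pair)
R_{θθ} = R^r_{θ r θ} + R^θ_{θ θ θ} = (-4*r^2/(r^2 - 1)^2) + (0) = -4*r^2/(r^2 - 1)^2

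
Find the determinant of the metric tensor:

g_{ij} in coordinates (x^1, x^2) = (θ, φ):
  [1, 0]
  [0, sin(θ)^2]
For a 2×2 metric: det(g) = g_{11}·g_{22} - g_{12}·g_{21}
= (1)·(sin(θ)^2) - (0)·(0)
= sin(θ)^2 - 0
det(g) = sin(θ)^2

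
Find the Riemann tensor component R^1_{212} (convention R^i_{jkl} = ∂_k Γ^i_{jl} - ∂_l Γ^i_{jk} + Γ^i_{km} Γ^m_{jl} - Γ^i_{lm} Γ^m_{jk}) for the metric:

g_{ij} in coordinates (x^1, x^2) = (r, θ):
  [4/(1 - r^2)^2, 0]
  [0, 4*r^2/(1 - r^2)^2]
Non-zero Christoffel symbols (Γ^k_{ij} = Γ^k_{ji}):
Γ^r_{r r} = 2*r/(1 - r^2)
Γ^r_{θ θ} = (r^3 + r)/(r^2 - 1)
Γ^θ_{r θ} = (-r^2 - 1)/(r^3 - r)
R^r_{θ r θ} = ∂_r Γ^r_{θ θ} - ∂_θ Γ^r_{θ r} + Γ^r_{r m} Γ^m_{θ θ} - Γ^r_{θ m} Γ^m_{θ r}
  = ((r^4 - 4*r^2 - 1)/(r^2 - 1)^2) - (0) + (-2*r^2*(r^2 + 1)/(r^2 - 1)^2) - (-(r^2 + 1)^2/(r^2 - 1)^2) = -4*r^2/(r^2 - 1)^2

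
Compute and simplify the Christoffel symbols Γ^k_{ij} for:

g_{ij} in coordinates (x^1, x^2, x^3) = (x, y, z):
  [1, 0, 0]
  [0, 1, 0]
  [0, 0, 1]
Using Γ^k_{ij} = (1/2) g^{km} (∂_i g_{mj} + ∂_j g_{mi} - ∂_m g_{ij}); the metric is diagonal, so only the m = k term contributes.
Every metric component is constant, so all ∂_m g_{ij} = 0 and every Christoffel symbol vanishes.
All Christoffel symbols are zero.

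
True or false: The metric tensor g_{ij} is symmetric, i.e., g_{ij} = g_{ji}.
By definition the metric is a symmetric bilinear form, g_{ij} = g_{ji}.
True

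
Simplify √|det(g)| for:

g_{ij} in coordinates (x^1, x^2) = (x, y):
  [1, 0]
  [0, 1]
det(g) = 1
√|det(g)| = 1
Volume element: dV = 1 dx dy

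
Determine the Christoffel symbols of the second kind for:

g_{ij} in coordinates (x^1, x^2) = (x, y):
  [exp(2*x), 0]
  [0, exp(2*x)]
Using Γ^k_{ij} = (1/2) g^{km} (∂_i g_{mj} + ∂_j g_{mi} - ∂_m g_{ij}); the metric is diagonal, so only the m = k term contributes.
Non-zero symbols (using the symmetry Γ^k_{ij} = Γ^k_{ji}):
Γ^x_{x x} = (1/2) g^{xx} (∂_x g_{xx} + ∂_x g_{xx} - ∂_x g_{xx}) = (1/2)(exp(-2*x))((2*exp(2*x)) + (2*exp(2*x)) - (2*exp(2*x))) = 1
Γ^x_{y y} = (1/2) g^{xx} (∂_y g_{xy} + ∂_y g_{xy} - ∂_x g_{yy}) = (1/2)(exp(-2*x))((0) + (0) - (2*exp(2*x))) = -1
Γ^y_{x y} = (1/2) g^{yy} (∂_x g_{yy} + ∂_y g_{yx} - ∂_y g_{xy}) = (1/2)(exp(-2*x))((2*exp(2*x)) + (0) - (0)) = 1
All other Christoffel symbols are zero.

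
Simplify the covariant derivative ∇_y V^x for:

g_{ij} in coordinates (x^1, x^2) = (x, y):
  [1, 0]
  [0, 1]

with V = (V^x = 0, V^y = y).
All Christoffel symbols are zero.
∇_y V^x = ∂_y V^x + Γ^x_{y j} V^j
  = (0) + (0)(0) + (0)(y)
  = 0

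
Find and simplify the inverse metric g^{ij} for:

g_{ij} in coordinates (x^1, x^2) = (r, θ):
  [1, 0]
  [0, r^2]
The metric is diagonal, so g^{ij} is diagonal with entries 1/g_{ii}: diag(1, 1/(r^2)).
g^{ij}:
  [1, 0]
  [0, 1/r^2]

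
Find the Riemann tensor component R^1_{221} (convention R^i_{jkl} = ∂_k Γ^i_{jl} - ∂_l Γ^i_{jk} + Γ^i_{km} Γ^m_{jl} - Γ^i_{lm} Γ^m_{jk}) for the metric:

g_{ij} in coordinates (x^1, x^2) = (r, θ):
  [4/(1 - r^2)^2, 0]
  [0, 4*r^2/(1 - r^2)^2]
Non-zero Christoffel symbols (Γ^k_{ij} = Γ^k_{ji}):
Γ^r_{r r} = 2*r/(1 - r^2)
Γ^r_{θ θ} = (r^3 + r)/(r^2 - 1)
Γ^θ_{r θ} = (-r^2 - 1)/(r^3 - r)
R^r_{θ θ r} = ∂_θ Γ^r_{θ r} - ∂_r Γ^r_{θ θ} + Γ^r_{θ m} Γ^m_{θ r} - Γ^r_{r m} Γ^m_{θ θ}
  = (0) - ((r^4 - 4*r^2 - 1)/(r^2 - 1)^2) + (-(r^2 + 1)^2/(r^2 - 1)^2) - (-2*r^2*(r^2 + 1)/(r^2 - 1)^2) = 4*r^2/(r^2 - 1)^2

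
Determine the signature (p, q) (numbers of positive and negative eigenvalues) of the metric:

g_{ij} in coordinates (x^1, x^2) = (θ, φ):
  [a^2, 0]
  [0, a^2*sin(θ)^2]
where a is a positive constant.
The metric is diagonal, so its eigenvalues are the diagonal entries: a^2, a^2*sin(θ)^2 (at a generic point, where coordinate-dependent entries are positive).
2 positive, 0 negative.
(2, 0) - Riemannian (positive definite)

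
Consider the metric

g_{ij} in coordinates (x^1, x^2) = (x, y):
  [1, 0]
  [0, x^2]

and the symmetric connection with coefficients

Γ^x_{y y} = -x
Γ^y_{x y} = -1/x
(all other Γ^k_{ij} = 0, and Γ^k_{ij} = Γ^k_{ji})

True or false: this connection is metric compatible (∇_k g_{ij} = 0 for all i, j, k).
Using ∇_k g_{ij} = ∂_k g_{ij} - Γ^m_{ki} g_{mj} - Γ^m_{kj} g_{im}:
∇_y g_{xy} = (0) - (-x) - (-x) = 2*x ≠ 0
So the connection is not metric compatible (it is not the Levi-Civita connection).
False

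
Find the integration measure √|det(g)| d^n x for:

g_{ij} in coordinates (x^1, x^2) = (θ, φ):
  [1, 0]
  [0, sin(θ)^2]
det(g) = sin(θ)^2
√|det(g)| = sin(θ) (taking 0 < θ < π so that |sin(θ)| = sin(θ))
Volume element: dV = sin(θ) dθ dφ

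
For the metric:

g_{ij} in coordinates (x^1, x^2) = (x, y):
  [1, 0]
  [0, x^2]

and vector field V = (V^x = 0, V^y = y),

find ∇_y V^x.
Non-zero Christoffel symbols:
Γ^x_{y y} = -x
Γ^y_{x y} = 1/x
∇_y V^x = ∂_y V^x + Γ^x_{y j} V^j
  = (0) + (0)(0) + (-x)(y)
  = -x*y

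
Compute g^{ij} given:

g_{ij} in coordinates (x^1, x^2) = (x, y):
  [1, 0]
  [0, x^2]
The metric is diagonal, so g^{ij} is diagonal with entries 1/g_{ii}: diag(1, 1/(x^2)).
g^{ij}:
  [1, 0]
  [0, 1/x^2]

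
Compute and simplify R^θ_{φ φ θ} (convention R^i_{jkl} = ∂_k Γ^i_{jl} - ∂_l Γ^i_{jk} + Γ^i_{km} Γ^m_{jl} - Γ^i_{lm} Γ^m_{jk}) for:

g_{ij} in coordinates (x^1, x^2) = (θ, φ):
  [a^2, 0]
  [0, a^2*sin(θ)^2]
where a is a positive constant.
Non-zero Christoffel symbols (Γ^k_{ij} = Γ^k_{ji}):
Γ^θ_{φ φ} = -sin(2*θ)/2
Γ^φ_{θ φ} = 1/tan(θ)
R^θ_{φ φ θ} = ∂_φ Γ^θ_{φ θ} - ∂_θ Γ^θ_{φ φ} + Γ^θ_{φ m} Γ^m_{φ θ} - Γ^θ_{θ m} Γ^m_{φ φ}
  = (0) - (-cos(2*θ)) + (-cos(θ)^2) - (0) = -sin(θ)^2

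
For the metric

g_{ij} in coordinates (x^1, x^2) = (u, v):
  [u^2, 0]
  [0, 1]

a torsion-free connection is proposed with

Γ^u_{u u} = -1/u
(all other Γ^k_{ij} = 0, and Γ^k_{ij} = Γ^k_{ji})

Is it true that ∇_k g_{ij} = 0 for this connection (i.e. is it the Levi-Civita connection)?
Using ∇_k g_{ij} = ∂_k g_{ij} - Γ^m_{ki} g_{mj} - Γ^m_{kj} g_{im}:
∇_u g_{uu} = (2*u) - (-u) - (-u) = 4*u ≠ 0
So the connection is not metric compatible (it is not the Levi-Civita connection).
No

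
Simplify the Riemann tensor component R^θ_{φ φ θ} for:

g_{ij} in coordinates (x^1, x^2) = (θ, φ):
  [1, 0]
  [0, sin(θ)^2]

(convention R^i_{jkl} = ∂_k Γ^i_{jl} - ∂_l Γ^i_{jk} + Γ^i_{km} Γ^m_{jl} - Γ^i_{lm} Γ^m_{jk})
Non-zero Christoffel symbols (Γ^k_{ij} = Γ^k_{ji}):
Γ^θ_{φ φ} = -sin(2*θ)/2
Γ^φ_{θ φ} = 1/tan(θ)
R^θ_{φ φ θ} = ∂_φ Γ^θ_{φ θ} - ∂_θ Γ^θ_{φ φ} + Γ^θ_{φ m} Γ^m_{φ θ} - Γ^θ_{θ m} Γ^m_{φ φ}
  = (0) - (-cos(2*θ)) + (-cos(θ)^2) - (0) = -sin(θ)^2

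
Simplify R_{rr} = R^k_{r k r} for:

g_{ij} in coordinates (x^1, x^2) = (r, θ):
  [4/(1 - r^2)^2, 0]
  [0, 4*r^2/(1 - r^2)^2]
Non-zero Christoffel symbols (Γ^k_{ij} = Γ^k_{ji}):
Γ^r_{r r} = 2*r/(1 - r^2)
Γ^r_{θ θ} = (r^3 + r)/(r^2 - 1)
Γ^θ_{r θ} = (-r^2 - 1)/(r^3 - r)
R^r_{r r r} = 0 (a repeated index in an antisymmetric pair)
R^θ_{r θ r} = ∂_θ Γ^θ_{r r} - ∂_r Γ^θ_{r θ} + Γ^θ_{θ m} Γ^m_{r r} - Γ^θ_{r m} Γ^m_{r θ}
  = (0) - ((r^4 + 4*r^2 - 1)/(r^3 - r)^2) + (2*(r^2 + 1)/(r^2 - 1)^2) - ((r^2 + 1)^2/(r^3 - r)^2) = -4/(r^2 - 1)^2
R_{rr} = R^r_{r r r} + R^θ_{r θ r} = (0) + (-4/(r^2 - 1)^2) = -4/(r^2 - 1)^2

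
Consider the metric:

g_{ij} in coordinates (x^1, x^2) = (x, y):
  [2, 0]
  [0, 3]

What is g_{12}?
With x^1 = x, x^2 = y, g_{12} = g_{xy} is the row-1, column-2 entry of the matrix.
g_{12} = 0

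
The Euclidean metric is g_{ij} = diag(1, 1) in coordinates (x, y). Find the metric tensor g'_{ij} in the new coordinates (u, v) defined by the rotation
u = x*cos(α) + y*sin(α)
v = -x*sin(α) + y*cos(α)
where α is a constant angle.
Invert the transformation: x = u*cos(α) - v*sin(α), y = u*sin(α) + v*cos(α)
g'_{ij} = (∂x^k/∂x'^i)(∂x^l/∂x'^j) g_{kl}; with g_{kl} = δ_{kl} this is Σ_k (∂x^k/∂x'^i)(∂x^k/∂x'^j).
Jacobian: ∂x/∂u = cos(α), ∂x/∂v = -sin(α), ∂y/∂u = sin(α), ∂y/∂v = cos(α)
g'_{uu} = (cos(α))(cos(α)) + (sin(α))(sin(α)) = 1
g'_{uv} = (cos(α))(-sin(α)) + (sin(α))(cos(α)) = 0
g'_{vv} = (-sin(α))(-sin(α)) + (cos(α))(cos(α)) = 1
g'_{ij} = diag(1, 1)
The Euclidean metric is invariant under rotations.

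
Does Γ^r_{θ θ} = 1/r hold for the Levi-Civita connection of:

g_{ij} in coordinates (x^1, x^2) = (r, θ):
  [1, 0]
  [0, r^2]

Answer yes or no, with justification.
Γ^r_{θ θ} = (1/2) g^{rr} (∂_θ g_{rθ} + ∂_θ g_{rθ} - ∂_r g_{θθ}) = (1/2)(1)((0) + (0) - (2*r)) = -r
This differs from the proposed value 1/r.
No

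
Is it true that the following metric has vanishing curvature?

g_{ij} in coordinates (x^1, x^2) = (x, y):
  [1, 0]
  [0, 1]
All metric components are constant, so every Christoffel symbol vanishes and R^i_{jkl} = 0.
Yes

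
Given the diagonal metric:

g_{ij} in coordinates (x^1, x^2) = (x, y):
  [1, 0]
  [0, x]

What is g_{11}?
With x^1 = x, x^2 = y, g_{11} = g_{xx} is the row-1, column-1 entry of the matrix.
g_{11} = 1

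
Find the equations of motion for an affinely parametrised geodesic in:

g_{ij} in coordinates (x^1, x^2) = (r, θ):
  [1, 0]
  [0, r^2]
Geodesic equation: d^2x^k/dλ^2 + Γ^k_{ij} (dx^i/dλ)(dx^j/dλ) = 0.
Non-zero Christoffel symbols:
Γ^r_{θ θ} = -r
Γ^θ_{r θ} = 1/r
Substituting (the symmetric pair Γ^k_{ij}, Γ^k_{ji} combines into a factor 2):
d^2r/dλ^2 - r (dθ/dλ)^2 = 0
d^2θ/dλ^2 + (2/r) (dr/dλ)(dθ/dλ) = 0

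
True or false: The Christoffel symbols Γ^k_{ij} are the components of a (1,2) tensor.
Under a change of coordinates Γ picks up an inhomogeneous term ∂²x/∂x'∂x'; e.g. Γ = 0 in Cartesian coordinates but Γ^r_{θθ} = -r in polar coordinates on the same flat plane.
False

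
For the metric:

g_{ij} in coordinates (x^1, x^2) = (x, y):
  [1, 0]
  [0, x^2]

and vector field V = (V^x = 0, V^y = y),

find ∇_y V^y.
Non-zero Christoffel symbols:
Γ^x_{y y} = -x
Γ^y_{x y} = 1/x
∇_y V^y = ∂_y V^y + Γ^y_{y j} V^j
  = (1) + (1/x)(0) + (0)(y)
  = 1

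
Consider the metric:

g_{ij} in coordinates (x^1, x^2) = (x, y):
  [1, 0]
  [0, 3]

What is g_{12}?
With x^1 = x, x^2 = y, g_{12} = g_{xy} is the row-1, column-2 entry of the matrix.
g_{12} = 0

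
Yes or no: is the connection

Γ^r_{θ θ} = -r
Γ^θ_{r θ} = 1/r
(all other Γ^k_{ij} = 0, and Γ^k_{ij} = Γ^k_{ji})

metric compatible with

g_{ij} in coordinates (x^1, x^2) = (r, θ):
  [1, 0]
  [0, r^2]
Using ∇_k g_{ij} = ∂_k g_{ij} - Γ^m_{ki} g_{mj} - Γ^m_{kj} g_{im}:
e.g. ∇_r g_{θθ} = (2*r) - (r) - (r) = 0
Every component ∇_k g_{ij} vanishes: the connection is metric compatible.
Yes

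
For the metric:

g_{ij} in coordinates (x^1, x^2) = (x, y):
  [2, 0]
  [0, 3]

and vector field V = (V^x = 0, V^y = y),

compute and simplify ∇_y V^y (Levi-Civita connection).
All Christoffel symbols are zero.
∇_y V^y = ∂_y V^y + Γ^y_{y j} V^j
  = (1) + (0)(0) + (0)(y)
  = 1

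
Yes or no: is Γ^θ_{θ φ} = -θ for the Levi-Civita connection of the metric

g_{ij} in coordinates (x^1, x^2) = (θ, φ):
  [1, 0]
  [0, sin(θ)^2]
Γ^θ_{θ φ} = (1/2) g^{θθ} (∂_θ g_{θφ} + ∂_φ g_{θθ} - ∂_θ g_{θφ}) = (1/2)(1)((0) + (0) - (0)) = 0
This differs from the proposed value -θ.
No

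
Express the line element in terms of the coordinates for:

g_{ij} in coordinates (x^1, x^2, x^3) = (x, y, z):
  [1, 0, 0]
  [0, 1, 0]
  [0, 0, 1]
ds^2 = g_{ij} dx^i dx^j; only the non-zero components contribute.
ds^2 = dx^2 + dy^2 + dz^2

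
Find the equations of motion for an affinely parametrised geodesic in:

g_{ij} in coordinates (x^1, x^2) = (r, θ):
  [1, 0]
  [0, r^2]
Geodesic equation: d^2x^k/dλ^2 + Γ^k_{ij} (dx^i/dλ)(dx^j/dλ) = 0.
Non-zero Christoffel symbols:
Γ^r_{θ θ} = -r
Γ^θ_{r θ} = 1/r
Substituting (the symmetric pair Γ^k_{ij}, Γ^k_{ji} combines into a factor 2):
d^2r/dλ^2 - r (dθ/dλ)^2 = 0
d^2θ/dλ^2 + (2/r) (dr/dλ)(dθ/dλ) = 0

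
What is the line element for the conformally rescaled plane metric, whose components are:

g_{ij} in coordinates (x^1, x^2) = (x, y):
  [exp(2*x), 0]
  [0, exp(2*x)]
ds^2 = g_{ij} dx^i dx^j; only the non-zero components contribute.
ds^2 = exp(2*x) dx^2 + exp(2*x) dy^2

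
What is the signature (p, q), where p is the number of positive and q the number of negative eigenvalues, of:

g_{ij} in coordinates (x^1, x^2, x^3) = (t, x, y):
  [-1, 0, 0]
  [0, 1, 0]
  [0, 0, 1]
The metric is diagonal, so its eigenvalues are the diagonal entries: -1, 1, 1 (at a generic point, where coordinate-dependent entries are positive).
2 positive, 1 negative.
(2, 1) - Lorentzian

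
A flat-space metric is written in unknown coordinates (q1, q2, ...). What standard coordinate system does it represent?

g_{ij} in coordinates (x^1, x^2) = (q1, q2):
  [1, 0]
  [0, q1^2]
The line element ds^2 = dq1^2 + q1^2 dq2^2 is dr^2 + r^2 dθ^2 with q1 = r, q2 = θ.
polar coordinates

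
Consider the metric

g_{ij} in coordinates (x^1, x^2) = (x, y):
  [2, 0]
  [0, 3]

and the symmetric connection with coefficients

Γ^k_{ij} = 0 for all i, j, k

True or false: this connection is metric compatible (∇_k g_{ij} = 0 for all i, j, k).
Using ∇_k g_{ij} = ∂_k g_{ij} - Γ^m_{ki} g_{mj} - Γ^m_{kj} g_{im}:
e.g. ∇_x g_{yy} = (0) - (0) - (0) = 0
Every component ∇_k g_{ij} vanishes: the connection is metric compatible.
True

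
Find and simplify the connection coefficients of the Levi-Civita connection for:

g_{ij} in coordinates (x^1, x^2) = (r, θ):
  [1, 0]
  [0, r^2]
Using Γ^k_{ij} = (1/2) g^{km} (∂_i g_{mj} + ∂_j g_{mi} - ∂_m g_{ij}); the metric is diagonal, so only the m = k term contributes.
Non-zero symbols (using the symmetry Γ^k_{ij} = Γ^k_{ji}):
Γ^r_{θ θ} = (1/2) g^{rr} (∂_θ g_{rθ} + ∂_θ g_{rθ} - ∂_r g_{θθ}) = (1/2)(1)((0) + (0) - (2*r)) = -r
Γ^θ_{r θ} = (1/2) g^{θθ} (∂_r g_{θθ} + ∂_θ g_{θr} - ∂_θ g_{rθ}) = (1/2)(1/r^2)((2*r) + (0) - (0)) = 1/r
All other Christoffel symbols are zero.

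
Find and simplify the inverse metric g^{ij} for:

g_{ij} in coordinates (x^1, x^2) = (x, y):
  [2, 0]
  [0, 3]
The metric is diagonal, so g^{ij} is diagonal with entries 1/g_{ii}: diag(1/2, 1/3).
g^{ij}:
  [1/2, 0]
  [0, 1/3]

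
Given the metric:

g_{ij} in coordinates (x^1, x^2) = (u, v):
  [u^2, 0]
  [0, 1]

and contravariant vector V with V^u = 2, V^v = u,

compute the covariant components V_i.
V_i = g_{ij} V^j:
V_u = (u^2)(2) + (0)(u) = 2*u^2
V_v = (0)(2) + (1)(u) = u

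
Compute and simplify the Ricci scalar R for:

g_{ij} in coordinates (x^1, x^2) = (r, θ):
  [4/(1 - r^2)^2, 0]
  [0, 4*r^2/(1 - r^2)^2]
Non-zero Christoffel symbols (Γ^k_{ij} = Γ^k_{ji}):
Γ^r_{r r} = 2*r/(1 - r^2)
Γ^r_{θ θ} = (r^3 + r)/(r^2 - 1)
Γ^θ_{r θ} = (-r^2 - 1)/(r^3 - r)
Ricci tensor (R_{ij} = R^k_{ikj}): R_{rr} = -4/(r^2 - 1)^2, R_{rθ} = 0, R_{θθ} = -4*r^2/(r^2 - 1)^2
Inverse metric: g^{rr} = (1 - r^2)^2/4, g^{θθ} = (1 - r^2)^2/(4*r^2)
R = g^{ij} R_{ij} = ((1 - r^2)^2/4)(-4/(r^2 - 1)^2) + ((1 - r^2)^2/(4*r^2))(-4*r^2/(r^2 - 1)^2) = -2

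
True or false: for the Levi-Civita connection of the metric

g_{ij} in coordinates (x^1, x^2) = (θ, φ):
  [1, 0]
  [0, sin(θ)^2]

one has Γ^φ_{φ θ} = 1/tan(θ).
Γ^φ_{φ θ} = (1/2) g^{φφ} (∂_φ g_{φθ} + ∂_θ g_{φφ} - ∂_φ g_{φθ}) = (1/2)(1/sin(θ)^2)((0) + (sin(2*θ)) - (0)) = 1/tan(θ)
This equals the proposed value 1/tan(θ).
True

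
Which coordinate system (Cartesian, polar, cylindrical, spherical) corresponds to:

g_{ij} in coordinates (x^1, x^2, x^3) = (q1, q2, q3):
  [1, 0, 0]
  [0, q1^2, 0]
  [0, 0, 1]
The line element ds^2 = dq1^2 + q1^2 dq2^2 + dq3^2 is dr^2 + r^2 dθ^2 + dz^2 with q1 = r, q2 = θ, q3 = z.
cylindrical coordinates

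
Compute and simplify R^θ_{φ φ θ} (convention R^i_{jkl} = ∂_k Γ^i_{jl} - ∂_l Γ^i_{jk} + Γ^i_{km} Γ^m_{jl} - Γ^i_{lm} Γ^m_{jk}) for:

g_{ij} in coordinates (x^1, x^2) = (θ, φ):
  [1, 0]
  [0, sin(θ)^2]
Non-zero Christoffel symbols (Γ^k_{ij} = Γ^k_{ji}):
Γ^θ_{φ φ} = -sin(2*θ)/2
Γ^φ_{θ φ} = 1/tan(θ)
R^θ_{φ φ θ} = ∂_φ Γ^θ_{φ θ} - ∂_θ Γ^θ_{φ φ} + Γ^θ_{φ m} Γ^m_{φ θ} - Γ^θ_{θ m} Γ^m_{φ φ}
  = (0) - (-cos(2*θ)) + (-cos(θ)^2) - (0) = -sin(θ)^2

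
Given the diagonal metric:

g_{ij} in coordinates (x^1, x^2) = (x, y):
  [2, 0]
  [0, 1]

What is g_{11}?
With x^1 = x, x^2 = y, g_{11} = g_{xx} is the row-1, column-1 entry of the matrix.
g_{11} = 2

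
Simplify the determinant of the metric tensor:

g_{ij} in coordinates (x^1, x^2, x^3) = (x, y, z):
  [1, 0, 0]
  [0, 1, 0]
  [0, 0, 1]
Diagonal metric: det(g) = g_{11}·g_{22}·g_{33}
= (1)·(1)·(1)
det(g) = 1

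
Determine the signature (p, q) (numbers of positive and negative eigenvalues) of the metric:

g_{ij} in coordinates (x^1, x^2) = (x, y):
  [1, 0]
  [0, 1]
The metric is diagonal, so its eigenvalues are the diagonal entries: 1, 1 (at a generic point, where coordinate-dependent entries are positive).
2 positive, 0 negative.
(2, 0) - Riemannian (positive definite)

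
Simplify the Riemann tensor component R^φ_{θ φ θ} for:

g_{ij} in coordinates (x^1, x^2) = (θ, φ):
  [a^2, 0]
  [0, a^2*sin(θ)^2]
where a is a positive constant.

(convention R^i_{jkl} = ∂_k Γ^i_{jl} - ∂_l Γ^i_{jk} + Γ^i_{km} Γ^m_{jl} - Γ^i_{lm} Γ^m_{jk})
Non-zero Christoffel symbols (Γ^k_{ij} = Γ^k_{ji}):
Γ^θ_{φ φ} = -sin(2*θ)/2
Γ^φ_{θ φ} = 1/tan(θ)
R^φ_{θ φ θ} = ∂_φ Γ^φ_{θ θ} - ∂_θ Γ^φ_{θ φ} + Γ^φ_{φ m} Γ^m_{θ θ} - Γ^φ_{θ m} Γ^m_{θ φ}
  = (0) - (-1/sin(θ)^2) + (0) - (1/tan(θ)^2) = 1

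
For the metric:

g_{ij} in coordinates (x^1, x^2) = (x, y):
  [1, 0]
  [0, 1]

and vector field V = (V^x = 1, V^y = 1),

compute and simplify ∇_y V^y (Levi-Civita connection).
All Christoffel symbols are zero.
∇_y V^y = ∂_y V^y + Γ^y_{y j} V^j
  = (0) + (0)(1) + (0)(1)
  = 0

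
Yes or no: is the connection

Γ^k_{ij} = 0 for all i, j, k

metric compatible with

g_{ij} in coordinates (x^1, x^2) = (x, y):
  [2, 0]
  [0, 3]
Using ∇_k g_{ij} = ∂_k g_{ij} - Γ^m_{ki} g_{mj} - Γ^m_{kj} g_{im}:
e.g. ∇_y g_{xy} = (0) - (0) - (0) = 0
Every component ∇_k g_{ij} vanishes: the connection is metric compatible.
Yes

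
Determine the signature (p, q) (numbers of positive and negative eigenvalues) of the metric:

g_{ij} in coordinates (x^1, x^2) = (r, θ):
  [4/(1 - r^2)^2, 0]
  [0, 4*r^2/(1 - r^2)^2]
The metric is diagonal, so its eigenvalues are the diagonal entries: 4/(1 - r^2)^2, 4*r^2/(1 - r^2)^2 (at a generic point, where coordinate-dependent entries are positive).
2 positive, 0 negative.
(2, 0) - Riemannian (positive definite)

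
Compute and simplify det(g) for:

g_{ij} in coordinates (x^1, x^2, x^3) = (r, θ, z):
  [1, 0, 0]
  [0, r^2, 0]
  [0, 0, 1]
Diagonal metric: det(g) = g_{11}·g_{22}·g_{33}
= (1)·(r^2)·(1)
det(g) = r^2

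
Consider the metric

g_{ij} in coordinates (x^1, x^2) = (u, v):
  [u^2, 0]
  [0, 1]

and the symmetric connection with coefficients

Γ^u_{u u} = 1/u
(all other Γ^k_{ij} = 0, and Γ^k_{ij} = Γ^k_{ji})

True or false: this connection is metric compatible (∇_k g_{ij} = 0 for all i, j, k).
Using ∇_k g_{ij} = ∂_k g_{ij} - Γ^m_{ki} g_{mj} - Γ^m_{kj} g_{im}:
e.g. ∇_u g_{uu} = (2*u) - (u) - (u) = 0
Every component ∇_k g_{ij} vanishes: the connection is metric compatible.
True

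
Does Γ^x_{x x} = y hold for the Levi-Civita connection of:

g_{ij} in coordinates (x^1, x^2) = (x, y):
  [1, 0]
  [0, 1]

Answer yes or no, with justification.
Γ^x_{x x} = (1/2) g^{xx} (∂_x g_{xx} + ∂_x g_{xx} - ∂_x g_{xx}) = (1/2)(1)((0) + (0) - (0)) = 0
This differs from the proposed value y.
No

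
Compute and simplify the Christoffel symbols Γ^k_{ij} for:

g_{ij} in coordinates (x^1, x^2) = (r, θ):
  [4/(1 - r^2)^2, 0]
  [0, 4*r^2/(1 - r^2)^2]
Using Γ^k_{ij} = (1/2) g^{km} (∂_i g_{mj} + ∂_j g_{mi} - ∂_m g_{ij}); the metric is diagonal, so only the m = k term contributes.
Non-zero symbols (using the symmetry Γ^k_{ij} = Γ^k_{ji}):
Γ^r_{r r} = (1/2) g^{rr} (∂_r g_{rr} + ∂_r g_{rr} - ∂_r g_{rr}) = (1/2)((1 - r^2)^2/4)((16*r/(1 - r^2)^3) + (16*r/(1 - r^2)^3) - (16*r/(1 - r^2)^3)) = 2*r/(1 - r^2)
Γ^r_{θ θ} = (1/2) g^{rr} (∂_θ g_{rθ} + ∂_θ g_{rθ} - ∂_r g_{θθ}) = (1/2)((1 - r^2)^2/4)((0) + (0) - (-8*(r^3 + r)/(r^2 - 1)^3)) = (r^3 + r)/(r^2 - 1)
Γ^θ_{r θ} = (1/2) g^{θθ} (∂_r g_{θθ} + ∂_θ g_{θr} - ∂_θ g_{rθ}) = (1/2)((1 - r^2)^2/(4*r^2))((-8*(r^3 + r)/(r^2 - 1)^3) + (0) - (0)) = (-r^2 - 1)/(r^3 - r)
All other Christoffel symbols are zero.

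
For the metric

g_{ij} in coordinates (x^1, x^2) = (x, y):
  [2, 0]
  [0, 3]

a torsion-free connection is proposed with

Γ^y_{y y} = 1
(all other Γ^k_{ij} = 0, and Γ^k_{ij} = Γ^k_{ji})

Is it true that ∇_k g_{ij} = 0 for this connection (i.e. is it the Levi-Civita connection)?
Using ∇_k g_{ij} = ∂_k g_{ij} - Γ^m_{ki} g_{mj} - Γ^m_{kj} g_{im}:
∇_y g_{yy} = (0) - (3) - (3) = -6 ≠ 0
So the connection is not metric compatible (it is not the Levi-Civita connection).
No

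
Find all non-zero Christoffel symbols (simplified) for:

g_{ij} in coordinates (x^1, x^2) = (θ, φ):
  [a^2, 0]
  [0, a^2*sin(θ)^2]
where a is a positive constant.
Using Γ^k_{ij} = (1/2) g^{km} (∂_i g_{mj} + ∂_j g_{mi} - ∂_m g_{ij}); the metric is diagonal, so only the m = k term contributes.
Non-zero symbols (using the symmetry Γ^k_{ij} = Γ^k_{ji}):
Γ^θ_{φ φ} = (1/2) g^{θθ} (∂_φ g_{θφ} + ∂_φ g_{θφ} - ∂_θ g_{φφ}) = (1/2)(1/a^2)((0) + (0) - (a^2*sin(2*θ))) = -sin(2*θ)/2
Γ^φ_{θ φ} = (1/2) g^{φφ} (∂_θ g_{φφ} + ∂_φ g_{φθ} - ∂_φ g_{θφ}) = (1/2)(1/(a^2*sin(θ)^2))((a^2*sin(2*θ)) + (0) - (0)) = 1/tan(θ)
All other Christoffel symbols are zero.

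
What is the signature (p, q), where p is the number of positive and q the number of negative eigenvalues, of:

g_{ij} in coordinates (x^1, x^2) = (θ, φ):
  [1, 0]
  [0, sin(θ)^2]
The metric is diagonal, so its eigenvalues are the diagonal entries: 1, sin(θ)^2 (at a generic point, where coordinate-dependent entries are positive).
2 positive, 0 negative.
(2, 0) - Riemannian (positive definite)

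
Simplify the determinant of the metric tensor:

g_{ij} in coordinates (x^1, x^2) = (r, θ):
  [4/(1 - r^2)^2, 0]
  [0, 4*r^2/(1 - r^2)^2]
For a 2×2 metric: det(g) = g_{11}·g_{22} - g_{12}·g_{21}
= (4/(1 - r^2)^2)·(4*r^2/(1 - r^2)^2) - (0)·(0)
= 16*r^2/(1 - r^2)^4 - 0
det(g) = 16*r^2/(1 - r^2)^4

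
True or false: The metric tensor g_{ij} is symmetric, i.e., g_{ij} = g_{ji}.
By definition the metric is a symmetric bilinear form, g_{ij} = g_{ji}.
True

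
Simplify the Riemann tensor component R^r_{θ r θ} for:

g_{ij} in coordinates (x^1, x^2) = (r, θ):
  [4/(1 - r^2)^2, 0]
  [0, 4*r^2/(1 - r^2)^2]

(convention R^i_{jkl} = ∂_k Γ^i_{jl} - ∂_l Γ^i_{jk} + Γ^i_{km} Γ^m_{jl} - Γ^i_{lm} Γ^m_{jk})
Non-zero Christoffel symbols (Γ^k_{ij} = Γ^k_{ji}):
Γ^r_{r r} = 2*r/(1 - r^2)
Γ^r_{θ θ} = (r^3 + r)/(r^2 - 1)
Γ^θ_{r θ} = (-r^2 - 1)/(r^3 - r)
R^r_{θ r θ} = ∂_r Γ^r_{θ θ} - ∂_θ Γ^r_{θ r} + Γ^r_{r m} Γ^m_{θ θ} - Γ^r_{θ m} Γ^m_{θ r}
  = ((r^4 - 4*r^2 - 1)/(r^2 - 1)^2) - (0) + (-2*r^2*(r^2 + 1)/(r^2 - 1)^2) - (-(r^2 + 1)^2/(r^2 - 1)^2) = -4*r^2/(r^2 - 1)^2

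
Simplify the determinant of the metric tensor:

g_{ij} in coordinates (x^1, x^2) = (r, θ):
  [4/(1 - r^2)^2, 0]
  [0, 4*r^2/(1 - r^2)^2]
For a 2×2 metric: det(g) = g_{11}·g_{22} - g_{12}·g_{21}
= (4/(1 - r^2)^2)·(4*r^2/(1 - r^2)^2) - (0)·(0)
= 16*r^2/(1 - r^2)^4 - 0
det(g) = 16*r^2/(1 - r^2)^4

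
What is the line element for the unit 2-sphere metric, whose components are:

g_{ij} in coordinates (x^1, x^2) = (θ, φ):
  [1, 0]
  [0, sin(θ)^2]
ds^2 = g_{ij} dx^i dx^j; only the non-zero components contribute.
ds^2 = dθ^2 + sin(θ)^2 dφ^2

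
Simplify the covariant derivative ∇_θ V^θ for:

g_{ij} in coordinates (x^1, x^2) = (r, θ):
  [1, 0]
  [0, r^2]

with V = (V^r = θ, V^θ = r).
Non-zero Christoffel symbols:
Γ^r_{θ θ} = -r
Γ^θ_{r θ} = 1/r
∇_θ V^θ = ∂_θ V^θ + Γ^θ_{θ j} V^j
  = (0) + (1/r)(θ) + (0)(r)
  = θ/r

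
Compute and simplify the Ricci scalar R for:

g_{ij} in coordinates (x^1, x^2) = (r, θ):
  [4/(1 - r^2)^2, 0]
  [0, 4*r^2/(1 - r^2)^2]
Non-zero Christoffel symbols (Γ^k_{ij} = Γ^k_{ji}):
Γ^r_{r r} = 2*r/(1 - r^2)
Γ^r_{θ θ} = (r^3 + r)/(r^2 - 1)
Γ^θ_{r θ} = (-r^2 - 1)/(r^3 - r)
Ricci tensor (R_{ij} = R^k_{ikj}): R_{rr} = -4/(r^2 - 1)^2, R_{rθ} = 0, R_{θθ} = -4*r^2/(r^2 - 1)^2
Inverse metric: g^{rr} = (1 - r^2)^2/4, g^{θθ} = (1 - r^2)^2/(4*r^2)
R = g^{ij} R_{ij} = ((1 - r^2)^2/4)(-4/(r^2 - 1)^2) + ((1 - r^2)^2/(4*r^2))(-4*r^2/(r^2 - 1)^2) = -2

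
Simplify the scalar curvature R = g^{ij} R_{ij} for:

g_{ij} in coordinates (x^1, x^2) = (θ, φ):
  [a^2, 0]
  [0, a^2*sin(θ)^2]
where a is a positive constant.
Non-zero Christoffel symbols (Γ^k_{ij} = Γ^k_{ji}):
Γ^θ_{φ φ} = -sin(2*θ)/2
Γ^φ_{θ φ} = 1/tan(θ)
Ricci tensor (R_{ij} = R^k_{ikj}): R_{θθ} = 1, R_{θφ} = 0, R_{φφ} = sin(θ)^2
Inverse metric: g^{θθ} = 1/a^2, g^{φφ} = 1/(a^2*sin(θ)^2)
R = g^{ij} R_{ij} = (1/a^2)(1) + (1/(a^2*sin(θ)^2))(sin(θ)^2) = 2/a^2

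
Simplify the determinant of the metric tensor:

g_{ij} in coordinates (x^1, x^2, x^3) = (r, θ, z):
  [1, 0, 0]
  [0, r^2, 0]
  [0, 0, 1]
Diagonal metric: det(g) = g_{11}·g_{22}·g_{33}
= (1)·(r^2)·(1)
det(g) = r^2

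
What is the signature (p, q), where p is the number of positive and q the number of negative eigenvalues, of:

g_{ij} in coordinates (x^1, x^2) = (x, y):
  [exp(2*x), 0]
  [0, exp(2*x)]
The metric is diagonal, so its eigenvalues are the diagonal entries: exp(2*x), exp(2*x) (at a generic point, where coordinate-dependent entries are positive).
2 positive, 0 negative.
(2, 0) - Riemannian (positive definite)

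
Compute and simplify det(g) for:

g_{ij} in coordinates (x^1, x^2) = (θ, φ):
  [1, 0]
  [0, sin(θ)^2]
For a 2×2 metric: det(g) = g_{11}·g_{22} - g_{12}·g_{21}
= (1)·(sin(θ)^2) - (0)·(0)
= sin(θ)^2 - 0
det(g) = sin(θ)^2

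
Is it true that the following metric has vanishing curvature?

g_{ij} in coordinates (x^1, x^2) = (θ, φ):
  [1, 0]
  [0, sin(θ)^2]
Non-zero Christoffel symbols:
Γ^θ_{φ φ} = -sin(2*θ)/2
Γ^φ_{θ φ} = 1/tan(θ)
Ricci tensor: R_{θθ} = 1, R_{θφ} = 0, R_{φφ} = sin(θ)^2
The Ricci tensor is non-zero, so the Riemann tensor is non-zero: not flat.
No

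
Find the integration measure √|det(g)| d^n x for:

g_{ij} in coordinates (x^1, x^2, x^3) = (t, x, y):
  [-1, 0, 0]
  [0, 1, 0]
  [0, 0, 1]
det(g) = -1
√|det(g)| = 1
Volume element: dV = 1 dt dx dy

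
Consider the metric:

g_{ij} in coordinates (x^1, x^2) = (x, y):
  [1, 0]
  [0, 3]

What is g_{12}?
With x^1 = x, x^2 = y, g_{12} = g_{xy} is the row-1, column-2 entry of the matrix.
g_{12} = 0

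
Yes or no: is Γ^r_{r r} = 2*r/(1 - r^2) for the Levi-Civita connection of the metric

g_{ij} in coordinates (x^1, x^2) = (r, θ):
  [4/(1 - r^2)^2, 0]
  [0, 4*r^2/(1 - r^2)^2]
Γ^r_{r r} = (1/2) g^{rr} (∂_r g_{rr} + ∂_r g_{rr} - ∂_r g_{rr}) = (1/2)((1 - r^2)^2/4)((16*r/(1 - r^2)^3) + (16*r/(1 - r^2)^3) - (16*r/(1 - r^2)^3)) = 2*r/(1 - r^2)
This equals the proposed value 2*r/(1 - r^2).
Yes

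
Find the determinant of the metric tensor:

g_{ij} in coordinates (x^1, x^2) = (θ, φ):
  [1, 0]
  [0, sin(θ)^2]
For a 2×2 metric: det(g) = g_{11}·g_{22} - g_{12}·g_{21}
= (1)·(sin(θ)^2) - (0)·(0)
= sin(θ)^2 - 0
det(g) = sin(θ)^2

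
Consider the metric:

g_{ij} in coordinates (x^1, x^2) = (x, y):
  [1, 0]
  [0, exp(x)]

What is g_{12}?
With x^1 = x, x^2 = y, g_{12} = g_{xy} is the row-1, column-2 entry of the matrix.
g_{12} = 0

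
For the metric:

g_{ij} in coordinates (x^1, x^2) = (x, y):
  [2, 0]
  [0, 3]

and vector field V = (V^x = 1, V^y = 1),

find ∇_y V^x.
All Christoffel symbols are zero.
∇_y V^x = ∂_y V^x + Γ^x_{y j} V^j
  = (0) + (0)(1) + (0)(1)
  = 0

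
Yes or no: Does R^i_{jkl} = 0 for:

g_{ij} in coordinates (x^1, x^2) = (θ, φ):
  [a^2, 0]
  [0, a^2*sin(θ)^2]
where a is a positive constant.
Non-zero Christoffel symbols:
Γ^θ_{φ φ} = -sin(2*θ)/2
Γ^φ_{θ φ} = 1/tan(θ)
Ricci tensor: R_{θθ} = 1, R_{θφ} = 0, R_{φφ} = sin(θ)^2
The Ricci tensor is non-zero, so the Riemann tensor is non-zero: not flat.
No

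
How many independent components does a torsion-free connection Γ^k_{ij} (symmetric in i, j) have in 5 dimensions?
Γ^k_{ij} has n choices for the upper index and n(n+1)/2 independent symmetric lower index pairs.
Total = 5 × 5×6/2 = 5 × 15 = 75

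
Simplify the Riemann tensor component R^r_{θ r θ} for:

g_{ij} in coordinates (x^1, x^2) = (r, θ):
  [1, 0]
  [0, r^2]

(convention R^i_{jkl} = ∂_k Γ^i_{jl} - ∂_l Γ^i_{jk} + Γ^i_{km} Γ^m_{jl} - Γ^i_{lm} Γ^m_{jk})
Non-zero Christoffel symbols (Γ^k_{ij} = Γ^k_{ji}):
Γ^r_{θ θ} = -r
Γ^θ_{r θ} = 1/r
R^r_{θ r θ} = ∂_r Γ^r_{θ θ} - ∂_θ Γ^r_{θ r} + Γ^r_{r m} Γ^m_{θ θ} - Γ^r_{θ m} Γ^m_{θ r}
  = (-1) - (0) + (0) - (-1) = 0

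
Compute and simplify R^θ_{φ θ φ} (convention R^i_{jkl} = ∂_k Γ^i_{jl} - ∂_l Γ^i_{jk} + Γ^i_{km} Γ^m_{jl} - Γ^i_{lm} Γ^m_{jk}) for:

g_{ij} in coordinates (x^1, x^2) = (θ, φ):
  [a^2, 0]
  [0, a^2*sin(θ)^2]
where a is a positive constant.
Non-zero Christoffel symbols (Γ^k_{ij} = Γ^k_{ji}):
Γ^θ_{φ φ} = -sin(2*θ)/2
Γ^φ_{θ φ} = 1/tan(θ)
R^θ_{φ θ φ} = ∂_θ Γ^θ_{φ φ} - ∂_φ Γ^θ_{φ θ} + Γ^θ_{θ m} Γ^m_{φ φ} - Γ^θ_{φ m} Γ^m_{φ θ}
  = (-cos(2*θ)) - (0) + (0) - (-cos(θ)^2) = sin(θ)^2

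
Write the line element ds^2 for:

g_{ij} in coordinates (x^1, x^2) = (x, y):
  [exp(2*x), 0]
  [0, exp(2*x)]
ds^2 = g_{ij} dx^i dx^j; only the non-zero components contribute.
ds^2 = exp(2*x) dx^2 + exp(2*x) dy^2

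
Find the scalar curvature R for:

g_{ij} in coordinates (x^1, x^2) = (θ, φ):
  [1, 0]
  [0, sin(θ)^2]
Non-zero Christoffel symbols (Γ^k_{ij} = Γ^k_{ji}):
Γ^θ_{φ φ} = -sin(2*θ)/2
Γ^φ_{θ φ} = 1/tan(θ)
Ricci tensor (R_{ij} = R^k_{ikj}): R_{θθ} = 1, R_{θφ} = 0, R_{φφ} = sin(θ)^2
Inverse metric: g^{θθ} = 1, g^{φφ} = 1/sin(θ)^2
R = g^{ij} R_{ij} = (1)(1) + (1/sin(θ)^2)(sin(θ)^2) = 2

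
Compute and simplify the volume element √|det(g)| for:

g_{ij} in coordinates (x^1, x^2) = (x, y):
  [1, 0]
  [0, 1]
det(g) = 1
√|det(g)| = 1
Volume element: dV = 1 dx dy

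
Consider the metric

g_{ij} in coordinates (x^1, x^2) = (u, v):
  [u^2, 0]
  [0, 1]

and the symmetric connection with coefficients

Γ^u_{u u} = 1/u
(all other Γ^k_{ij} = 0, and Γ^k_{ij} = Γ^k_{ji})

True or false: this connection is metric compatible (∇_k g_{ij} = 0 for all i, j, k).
Using ∇_k g_{ij} = ∂_k g_{ij} - Γ^m_{ki} g_{mj} - Γ^m_{kj} g_{im}:
e.g. ∇_u g_{uu} = (2*u) - (u) - (u) = 0
Every component ∇_k g_{ij} vanishes: the connection is metric compatible.
True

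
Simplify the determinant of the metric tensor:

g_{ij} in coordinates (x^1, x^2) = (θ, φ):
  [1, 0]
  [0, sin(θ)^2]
For a 2×2 metric: det(g) = g_{11}·g_{22} - g_{12}·g_{21}
= (1)·(sin(θ)^2) - (0)·(0)
= sin(θ)^2 - 0
det(g) = sin(θ)^2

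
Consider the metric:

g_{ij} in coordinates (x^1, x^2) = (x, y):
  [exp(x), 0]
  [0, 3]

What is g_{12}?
With x^1 = x, x^2 = y, g_{12} = g_{xy} is the row-1, column-2 entry of the matrix.
g_{12} = 0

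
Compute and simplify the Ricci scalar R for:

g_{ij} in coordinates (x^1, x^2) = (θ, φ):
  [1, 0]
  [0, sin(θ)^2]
Non-zero Christoffel symbols (Γ^k_{ij} = Γ^k_{ji}):
Γ^θ_{φ φ} = -sin(2*θ)/2
Γ^φ_{θ φ} = 1/tan(θ)
Ricci tensor (R_{ij} = R^k_{ikj}): R_{θθ} = 1, R_{θφ} = 0, R_{φφ} = sin(θ)^2
Inverse metric: g^{θθ} = 1, g^{φφ} = 1/sin(θ)^2
R = g^{ij} R_{ij} = (1)(1) + (1/sin(θ)^2)(sin(θ)^2) = 2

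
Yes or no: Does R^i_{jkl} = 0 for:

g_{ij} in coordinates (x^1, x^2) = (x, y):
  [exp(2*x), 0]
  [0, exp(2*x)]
Non-zero Christoffel symbols:
Γ^x_{x x} = 1
Γ^x_{y y} = -1
Γ^y_{x y} = 1
Ricci tensor: R_{xx} = 0, R_{xy} = 0, R_{yy} = 0
All R_{ij} vanish; in 2 dimensions the Riemann tensor is fully determined by the Ricci tensor, so R^i_{jkl} = 0: the metric is flat (curvilinear coordinates on flat space).
Yes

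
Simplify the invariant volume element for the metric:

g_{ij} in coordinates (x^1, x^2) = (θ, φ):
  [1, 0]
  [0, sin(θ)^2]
det(g) = sin(θ)^2
√|det(g)| = sin(θ) (taking 0 < θ < π so that |sin(θ)| = sin(θ))
Volume element: dV = sin(θ) dθ dφ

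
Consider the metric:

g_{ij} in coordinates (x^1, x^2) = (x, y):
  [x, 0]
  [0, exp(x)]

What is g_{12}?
With x^1 = x, x^2 = y, g_{12} = g_{xy} is the row-1, column-2 entry of the matrix.
g_{12} = 0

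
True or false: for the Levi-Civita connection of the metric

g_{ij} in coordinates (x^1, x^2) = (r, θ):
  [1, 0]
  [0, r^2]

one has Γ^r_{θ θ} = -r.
Γ^r_{θ θ} = (1/2) g^{rr} (∂_θ g_{rθ} + ∂_θ g_{rθ} - ∂_r g_{θθ}) = (1/2)(1)((0) + (0) - (2*r)) = -r
This equals the proposed value -r.
True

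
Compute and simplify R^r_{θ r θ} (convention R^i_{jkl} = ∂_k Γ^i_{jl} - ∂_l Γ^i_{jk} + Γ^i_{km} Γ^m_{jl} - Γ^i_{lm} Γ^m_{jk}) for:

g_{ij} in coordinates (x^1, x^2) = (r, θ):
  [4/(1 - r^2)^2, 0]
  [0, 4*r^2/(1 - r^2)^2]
Non-zero Christoffel symbols (Γ^k_{ij} = Γ^k_{ji}):
Γ^r_{r r} = 2*r/(1 - r^2)
Γ^r_{θ θ} = (r^3 + r)/(r^2 - 1)
Γ^θ_{r θ} = (-r^2 - 1)/(r^3 - r)
R^r_{θ r θ} = ∂_r Γ^r_{θ θ} - ∂_θ Γ^r_{θ r} + Γ^r_{r m} Γ^m_{θ θ} - Γ^r_{θ m} Γ^m_{θ r}
  = ((r^4 - 4*r^2 - 1)/(r^2 - 1)^2) - (0) + (-2*r^2*(r^2 + 1)/(r^2 - 1)^2) - (-(r^2 + 1)^2/(r^2 - 1)^2) = -4*r^2/(r^2 - 1)^2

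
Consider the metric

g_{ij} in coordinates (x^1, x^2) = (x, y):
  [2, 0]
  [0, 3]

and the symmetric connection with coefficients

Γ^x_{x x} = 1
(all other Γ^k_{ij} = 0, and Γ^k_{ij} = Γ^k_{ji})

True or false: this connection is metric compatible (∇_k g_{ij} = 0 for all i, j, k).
Using ∇_k g_{ij} = ∂_k g_{ij} - Γ^m_{ki} g_{mj} - Γ^m_{kj} g_{im}:
∇_x g_{xx} = (0) - (2) - (2) = -4 ≠ 0
So the connection is not metric compatible (it is not the Levi-Civita connection).
False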